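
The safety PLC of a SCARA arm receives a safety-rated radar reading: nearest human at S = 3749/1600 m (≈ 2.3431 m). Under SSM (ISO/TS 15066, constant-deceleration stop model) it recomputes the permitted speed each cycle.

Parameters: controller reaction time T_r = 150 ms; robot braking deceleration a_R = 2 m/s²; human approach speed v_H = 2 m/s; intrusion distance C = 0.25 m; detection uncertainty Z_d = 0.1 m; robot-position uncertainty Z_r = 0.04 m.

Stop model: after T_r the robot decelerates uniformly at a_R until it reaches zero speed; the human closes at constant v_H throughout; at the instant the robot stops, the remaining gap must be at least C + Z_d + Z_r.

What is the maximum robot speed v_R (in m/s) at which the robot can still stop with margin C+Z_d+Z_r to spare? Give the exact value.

v_R_max = 23/20 m/s = 1.1500 m/s

at the boundary: (1/4)·v² + (23/20)·v + (-529/320) = 0
  disc = (23/20)² − 4·(1/4)·(-529/320) = 4761/1600 ; √disc = 69/40
  v_R = (−(23/20) + 69/40) / (2·(1/4)) = 23/20 m/s
check:
T_s = v_R/a_R = (23/20)/2 = 0.5750 s
reaction-phase robot travel = 1.1500·0.1500 = 0.1725 m
braking distance = 1.1500²/(2·2.0000) = 0.3306 m
human over T_r+T_s: 2.0000·(0.1500+0.5750) = 1.4500 m
C+Z_d+Z_r = 0.2500+0.1000+0.0400 = 0.3900 m
sum ≈ 0.1725+0.3306+1.4500+0.3900 ≈ 2.3431 m = S ✓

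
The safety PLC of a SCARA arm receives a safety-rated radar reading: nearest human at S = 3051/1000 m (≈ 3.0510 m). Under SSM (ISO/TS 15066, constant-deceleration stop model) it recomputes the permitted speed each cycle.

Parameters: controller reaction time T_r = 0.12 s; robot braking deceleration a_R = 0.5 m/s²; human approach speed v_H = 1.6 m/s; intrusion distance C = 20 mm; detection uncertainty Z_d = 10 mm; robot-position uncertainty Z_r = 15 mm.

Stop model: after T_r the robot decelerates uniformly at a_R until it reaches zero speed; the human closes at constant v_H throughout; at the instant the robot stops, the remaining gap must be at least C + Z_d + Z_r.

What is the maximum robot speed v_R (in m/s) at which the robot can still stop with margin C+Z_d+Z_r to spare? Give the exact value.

at the boundary: (1)·v² + (83/25)·v + (-1407/500) = 0
  disc = (83/25)² − 4·(1)·(-1407/500) = 13924/625 ; √disc = 118/25
  v_R = (−(83/25) + 118/25) / (2·(1)) = 7/10 m/s
check:
T_s = v_R/a_R = (7/10)/(1/2) = 1.4000 s
robot in T_r: 0.7000·0.1200 = 0.0840 m
robot covers 0.7000·1.4000 − ½·0.5000·1.4000² = 0.4900 m while stopping
human over T_r+T_s: 1.6000·(0.1200+1.4000) = 2.4320 m
C+Z_d+Z_r = 0.0200+0.0100+0.0150 = 0.0450 m
sum ≈ 0.0840+0.4900+2.4320+0.0450 ≈ 3.0510 m = S ✓

v_R_max = 7/10 m/s = 0.7000 m/s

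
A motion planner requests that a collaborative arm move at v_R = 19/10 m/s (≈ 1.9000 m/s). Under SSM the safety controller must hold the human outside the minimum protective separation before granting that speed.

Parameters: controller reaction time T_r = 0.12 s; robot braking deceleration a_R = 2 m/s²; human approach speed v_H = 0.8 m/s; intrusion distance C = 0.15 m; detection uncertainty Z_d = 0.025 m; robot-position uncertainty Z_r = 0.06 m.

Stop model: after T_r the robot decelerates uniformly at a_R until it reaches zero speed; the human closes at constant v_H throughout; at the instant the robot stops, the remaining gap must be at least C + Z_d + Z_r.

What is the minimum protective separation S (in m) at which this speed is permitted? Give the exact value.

S_min = 4443/2000 m = 2.2215 m

T_s = v_R/a_R = (19/10)/2 = 0.9500 s
reaction-phase robot travel = 1.9000·0.1200 = 0.2280 m
braking distance = 1.9000²/(2·2.0000) = 0.9025 m
human closes 0.8000·1.0700 = 0.8560 m
residual clearance needed = 0.1500+0.0250+0.0600 = 0.2350 m
S_min ≈ 0.2280+0.9025+0.8560+0.2350  ⇒  S_min = 4443/2000 m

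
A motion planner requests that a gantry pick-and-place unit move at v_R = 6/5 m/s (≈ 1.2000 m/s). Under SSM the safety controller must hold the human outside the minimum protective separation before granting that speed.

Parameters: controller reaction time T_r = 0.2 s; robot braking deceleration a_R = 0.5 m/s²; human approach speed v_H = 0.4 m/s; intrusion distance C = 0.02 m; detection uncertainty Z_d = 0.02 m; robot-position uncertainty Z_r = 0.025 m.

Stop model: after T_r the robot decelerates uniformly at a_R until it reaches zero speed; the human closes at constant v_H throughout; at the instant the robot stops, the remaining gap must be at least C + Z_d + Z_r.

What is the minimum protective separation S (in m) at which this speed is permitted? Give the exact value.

T_s = v_R/a_R = (6/5)/(1/2) = 2.4000 s
robot covers v_R·T_r = 1.2000·0.2000 = 0.2400 m before braking
robot covers 1.2000·2.4000 − ½·0.5000·2.4000² = 1.4400 m while stopping
human closes 0.4000·2.6000 = 1.0400 m
residual clearance needed = 0.0200+0.0200+0.0250 = 0.0650 m
S_min ≈ 0.2400+1.4400+1.0400+0.0650  ⇒  S_min = 557/200 m

S_min = 557/200 m = 2.7850 m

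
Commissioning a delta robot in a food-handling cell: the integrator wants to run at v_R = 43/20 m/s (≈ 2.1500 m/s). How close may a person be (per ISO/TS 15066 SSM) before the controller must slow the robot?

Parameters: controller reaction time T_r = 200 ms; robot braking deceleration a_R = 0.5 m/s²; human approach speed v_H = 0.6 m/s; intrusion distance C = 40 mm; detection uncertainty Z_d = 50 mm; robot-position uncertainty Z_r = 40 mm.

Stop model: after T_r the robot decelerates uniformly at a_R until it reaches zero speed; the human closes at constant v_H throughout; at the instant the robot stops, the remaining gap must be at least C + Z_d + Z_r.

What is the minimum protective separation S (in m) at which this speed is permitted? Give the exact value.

S_min = 3153/400 m = 7.8825 m

stop time T_s = (43/20)/(1/2) = 4.3000 s
robot covers v_R·T_r = 2.1500·0.2000 = 0.4300 m before braking
robot under decel: 2.1500²/(2·0.5000) = 4.6225 m
human over T_r+T_s: 0.6000·(0.2000+4.3000) = 2.7000 m
margins: 0.0400+0.0500+0.0400 = 0.1300 m
S_min ≈ 0.4300+4.6225+2.7000+0.1300  ⇒  S_min = 3153/400 m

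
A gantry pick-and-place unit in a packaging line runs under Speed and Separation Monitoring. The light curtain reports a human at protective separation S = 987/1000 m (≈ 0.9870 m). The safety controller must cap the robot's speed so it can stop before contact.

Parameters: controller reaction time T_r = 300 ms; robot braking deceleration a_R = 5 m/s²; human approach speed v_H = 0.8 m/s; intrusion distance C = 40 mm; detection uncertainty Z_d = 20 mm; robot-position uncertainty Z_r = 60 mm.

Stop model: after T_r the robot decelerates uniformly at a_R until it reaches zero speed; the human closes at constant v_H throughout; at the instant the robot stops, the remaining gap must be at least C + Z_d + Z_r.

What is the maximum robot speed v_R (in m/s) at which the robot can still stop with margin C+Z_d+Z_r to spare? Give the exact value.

quadratic (1/10)·v² + (23/50)·v + (-627/1000) = 0
  disc = (23/50)² − 4·(1/10)·(-627/1000) = 289/625 ; √disc = 17/25
  v_R = (−(23/50) + 17/25) / (2·(1/10)) = 11/10 m/s
check:
T_s = v_R/a_R = (11/10)/5 = 0.2200 s
robot covers v_R·T_r = 1.1000·0.3000 = 0.3300 m before braking
robot covers 1.1000·0.2200 − ½·5.0000·0.2200² = 0.1210 m while stopping
human closes 0.8000·0.5200 = 0.4160 m
margins: 0.0400+0.0200+0.0600 = 0.1200 m
sum ≈ 0.3300+0.1210+0.4160+0.1200 ≈ 0.9870 m = S ✓

v_R_max = 11/10 m/s = 1.1000 m/s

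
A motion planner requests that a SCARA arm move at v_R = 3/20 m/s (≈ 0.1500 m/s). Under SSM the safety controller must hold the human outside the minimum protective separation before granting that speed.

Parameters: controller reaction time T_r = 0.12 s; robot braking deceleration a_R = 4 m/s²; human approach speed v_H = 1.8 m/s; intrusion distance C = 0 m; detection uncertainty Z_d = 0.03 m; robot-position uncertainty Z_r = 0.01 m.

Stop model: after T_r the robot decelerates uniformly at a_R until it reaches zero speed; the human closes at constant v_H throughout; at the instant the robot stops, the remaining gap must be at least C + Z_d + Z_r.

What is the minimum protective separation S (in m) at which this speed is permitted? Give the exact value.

braking lasts T_s = (3/20)/4 = 0.0375 s
robot in T_r: 0.1500·0.1200 = 0.0180 m
robot covers 0.1500·0.0375 − ½·4.0000·0.0375² = 0.0028 m while stopping
human closes 1.8000·0.1575 = 0.2835 m
residual clearance needed = 0.0000+0.0300+0.0100 = 0.0400 m
S_min ≈ 0.0180+0.0028+0.2835+0.0400  ⇒  S_min = 5509/16000 m

S_min = 5509/16000 m = 0.3443 m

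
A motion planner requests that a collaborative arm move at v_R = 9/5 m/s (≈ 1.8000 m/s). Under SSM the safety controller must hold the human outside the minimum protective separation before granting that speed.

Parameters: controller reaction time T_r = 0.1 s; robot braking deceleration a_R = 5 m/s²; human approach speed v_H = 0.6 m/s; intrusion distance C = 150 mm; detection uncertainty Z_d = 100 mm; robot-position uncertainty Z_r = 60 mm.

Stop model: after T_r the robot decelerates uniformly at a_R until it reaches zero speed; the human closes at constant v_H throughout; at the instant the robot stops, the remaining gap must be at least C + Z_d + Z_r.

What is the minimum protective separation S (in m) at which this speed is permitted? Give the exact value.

S_min = 109/100 m = 1.0900 m

braking lasts T_s = (9/5)/5 = 0.3600 s
reaction-phase robot travel = 1.8000·0.1000 = 0.1800 m
braking distance = 1.8000²/(2·5.0000) = 0.3240 m
person approaches 0.6000·(0.1000+0.3600) = 0.2760 m
margins: 0.1500+0.1000+0.0600 = 0.3100 m
S_min ≈ 0.1800+0.3240+0.2760+0.3100  ⇒  S_min = 109/100 m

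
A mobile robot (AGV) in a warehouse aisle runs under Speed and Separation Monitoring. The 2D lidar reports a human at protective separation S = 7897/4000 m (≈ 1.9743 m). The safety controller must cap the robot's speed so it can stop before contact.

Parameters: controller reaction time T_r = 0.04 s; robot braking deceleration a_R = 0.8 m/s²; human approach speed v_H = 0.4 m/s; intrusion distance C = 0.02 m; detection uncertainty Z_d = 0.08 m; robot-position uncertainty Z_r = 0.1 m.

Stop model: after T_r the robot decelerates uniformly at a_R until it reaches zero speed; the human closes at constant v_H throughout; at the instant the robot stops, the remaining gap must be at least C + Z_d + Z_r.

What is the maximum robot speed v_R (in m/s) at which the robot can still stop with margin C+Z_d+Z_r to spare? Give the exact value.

v_R_max = 13/10 m/s = 1.3000 m/s

collect terms ⇒ (5/8)·v_R² + (27/50)·v_R + (-7033/4000) = 0
  disc = (27/50)² − 4·(5/8)·(-7033/4000) = 187489/40000 ; √disc = 433/200
  v_R = (−(27/50) + 433/200) / (2·(5/8)) = 13/10 m/s
check:
braking lasts T_s = (13/10)/(4/5) = 1.6250 s
reaction-phase robot travel = 1.3000·0.0400 = 0.0520 m
robot under decel: 1.3000²/(2·0.8000) = 1.0562 m
person approaches 0.4000·(0.0400+1.6250) = 0.6660 m
margins: 0.0200+0.0800+0.1000 = 0.2000 m
sum ≈ 0.0520+1.0562+0.6660+0.2000 ≈ 1.9743 m = S ✓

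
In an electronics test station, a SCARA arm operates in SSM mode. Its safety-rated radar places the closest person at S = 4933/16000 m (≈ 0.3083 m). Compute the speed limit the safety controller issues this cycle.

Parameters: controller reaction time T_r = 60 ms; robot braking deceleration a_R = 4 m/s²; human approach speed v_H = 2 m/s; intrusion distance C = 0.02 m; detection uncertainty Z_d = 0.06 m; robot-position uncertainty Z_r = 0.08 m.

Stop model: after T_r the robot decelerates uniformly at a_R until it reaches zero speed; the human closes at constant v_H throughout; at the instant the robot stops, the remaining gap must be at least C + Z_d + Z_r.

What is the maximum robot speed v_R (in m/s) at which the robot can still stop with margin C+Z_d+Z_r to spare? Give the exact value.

quadratic (1/8)·v² + (14/25)·v + (-453/16000) = 0
  disc = (14/25)² − 4·(1/8)·(-453/16000) = 52441/160000 ; √disc = 229/400
  v_R = (−(14/25) + 229/400) / (2·(1/8)) = 1/20 m/s
check:
stop time T_s = (1/20)/4 = 0.0125 s
robot in T_r: 0.0500·0.0600 = 0.0030 m
braking distance = 0.0500²/(2·4.0000) = 0.0003 m
person approaches 2.0000·(0.0600+0.0125) = 0.1450 m
residual clearance needed = 0.0200+0.0600+0.0800 = 0.1600 m
sum ≈ 0.0030+0.0003+0.1450+0.1600 ≈ 0.3083 m = S ✓

v_R_max = 1/20 m/s = 0.0500 m/s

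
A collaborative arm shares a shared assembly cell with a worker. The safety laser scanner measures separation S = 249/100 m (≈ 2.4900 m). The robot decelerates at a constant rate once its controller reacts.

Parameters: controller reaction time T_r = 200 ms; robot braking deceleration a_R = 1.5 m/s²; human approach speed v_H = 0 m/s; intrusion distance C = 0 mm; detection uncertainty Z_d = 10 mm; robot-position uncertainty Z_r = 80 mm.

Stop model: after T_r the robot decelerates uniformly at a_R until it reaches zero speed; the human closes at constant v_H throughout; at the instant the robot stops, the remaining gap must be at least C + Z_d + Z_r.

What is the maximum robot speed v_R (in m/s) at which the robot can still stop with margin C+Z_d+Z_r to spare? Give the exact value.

quadratic (1/3)·v² + (1/5)·v + (-12/5) = 0
  disc = (1/5)² − 4·(1/3)·(-12/5) = 81/25 ; √disc = 9/5
  v_R = (−(1/5) + 9/5) / (2·(1/3)) = 12/5 m/s
check:
T_s = v_R/a_R = (12/5)/(3/2) = 1.6000 s
reaction-phase robot travel = 2.4000·0.2000 = 0.4800 m
robot under decel: 2.4000²/(2·1.5000) = 1.9200 m
human closes 0.0000·1.8000 = 0.0000 m
C+Z_d+Z_r = 0.0000+0.0100+0.0800 = 0.0900 m
sum ≈ 0.4800+1.9200+0.0000+0.0900 ≈ 2.4900 m = S ✓

v_R_max = 12/5 m/s = 2.4000 m/s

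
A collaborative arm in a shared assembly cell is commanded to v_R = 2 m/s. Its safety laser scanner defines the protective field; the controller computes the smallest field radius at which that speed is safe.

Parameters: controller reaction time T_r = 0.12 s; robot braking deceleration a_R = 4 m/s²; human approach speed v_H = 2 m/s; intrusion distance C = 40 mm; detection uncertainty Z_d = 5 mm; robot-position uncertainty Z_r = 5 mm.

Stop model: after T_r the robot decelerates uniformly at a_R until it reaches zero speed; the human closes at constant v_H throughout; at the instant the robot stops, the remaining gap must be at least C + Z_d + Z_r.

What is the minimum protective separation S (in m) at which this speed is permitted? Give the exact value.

braking lasts T_s = 2/4 = 0.5000 s
reaction-phase robot travel = 2.0000·0.1200 = 0.2400 m
robot covers 2.0000·0.5000 − ½·4.0000·0.5000² = 0.5000 m while stopping
human closes 2.0000·0.6200 = 1.2400 m
margins: 0.0400+0.0050+0.0050 = 0.0500 m
S_min ≈ 0.2400+0.5000+1.2400+0.0500  ⇒  S_min = 203/100 m

S_min = 203/100 m = 2.0300 m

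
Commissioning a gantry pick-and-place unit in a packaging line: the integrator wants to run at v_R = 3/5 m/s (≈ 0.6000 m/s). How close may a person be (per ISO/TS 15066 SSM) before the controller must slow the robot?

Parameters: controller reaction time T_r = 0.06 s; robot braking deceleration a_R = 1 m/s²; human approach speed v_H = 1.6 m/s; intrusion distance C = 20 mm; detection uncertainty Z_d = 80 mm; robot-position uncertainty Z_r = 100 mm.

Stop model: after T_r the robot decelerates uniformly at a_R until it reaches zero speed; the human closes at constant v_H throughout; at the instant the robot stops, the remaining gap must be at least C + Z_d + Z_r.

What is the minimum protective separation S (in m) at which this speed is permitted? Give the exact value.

braking lasts T_s = (3/5)/1 = 0.6000 s
reaction-phase robot travel = 0.6000·0.0600 = 0.0360 m
braking distance = 0.6000²/(2·1.0000) = 0.1800 m
person approaches 1.6000·(0.0600+0.6000) = 1.0560 m
C+Z_d+Z_r = 0.0200+0.0800+0.1000 = 0.2000 m
S_min ≈ 0.0360+0.1800+1.0560+0.2000  ⇒  S_min = 184/125 m

S_min = 184/125 m = 1.4720 m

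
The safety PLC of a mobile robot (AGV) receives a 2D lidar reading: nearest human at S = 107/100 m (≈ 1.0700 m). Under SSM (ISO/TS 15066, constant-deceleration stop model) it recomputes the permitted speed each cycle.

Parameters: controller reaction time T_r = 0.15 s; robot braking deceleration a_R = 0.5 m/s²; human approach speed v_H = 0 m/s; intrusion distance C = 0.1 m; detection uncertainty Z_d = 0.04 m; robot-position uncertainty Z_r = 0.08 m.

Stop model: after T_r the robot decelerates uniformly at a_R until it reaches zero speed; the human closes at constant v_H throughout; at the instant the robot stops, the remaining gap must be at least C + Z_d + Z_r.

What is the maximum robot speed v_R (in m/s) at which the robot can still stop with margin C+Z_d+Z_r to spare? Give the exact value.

quadratic (1)·v² + (3/20)·v + (-17/20) = 0
  disc = (3/20)² − 4·(1)·(-17/20) = 1369/400 ; √disc = 37/20
  v_R = (−(3/20) + 37/20) / (2·(1)) = 17/20 m/s
check:
braking lasts T_s = (17/20)/(1/2) = 1.7000 s
reaction-phase robot travel = 0.8500·0.1500 = 0.1275 m
robot covers 0.8500·1.7000 − ½·0.5000·1.7000² = 0.7225 m while stopping
human over T_r+T_s: 0.0000·(0.1500+1.7000) = 0.0000 m
residual clearance needed = 0.1000+0.0400+0.0800 = 0.2200 m
sum ≈ 0.1275+0.7225+0.0000+0.2200 ≈ 1.0700 m = S ✓

v_R_max = 17/20 m/s = 0.8500 m/s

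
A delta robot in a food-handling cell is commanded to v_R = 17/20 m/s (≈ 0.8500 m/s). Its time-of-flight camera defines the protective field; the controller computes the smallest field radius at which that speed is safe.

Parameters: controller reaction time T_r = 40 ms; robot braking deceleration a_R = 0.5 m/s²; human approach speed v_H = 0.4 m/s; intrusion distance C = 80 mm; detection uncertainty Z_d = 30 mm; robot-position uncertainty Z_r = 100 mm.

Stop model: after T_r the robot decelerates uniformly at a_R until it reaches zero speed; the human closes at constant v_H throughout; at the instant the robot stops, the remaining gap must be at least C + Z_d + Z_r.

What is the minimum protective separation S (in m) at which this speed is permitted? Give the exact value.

braking lasts T_s = (17/20)/(1/2) = 1.7000 s
robot covers v_R·T_r = 0.8500·0.0400 = 0.0340 m before braking
robot covers 0.8500·1.7000 − ½·0.5000·1.7000² = 0.7225 m while stopping
human over T_r+T_s: 0.4000·(0.0400+1.7000) = 0.6960 m
margins: 0.0800+0.0300+0.1000 = 0.2100 m
S_min ≈ 0.0340+0.7225+0.6960+0.2100  ⇒  S_min = 133/80 m

S_min = 133/80 m = 1.6625 m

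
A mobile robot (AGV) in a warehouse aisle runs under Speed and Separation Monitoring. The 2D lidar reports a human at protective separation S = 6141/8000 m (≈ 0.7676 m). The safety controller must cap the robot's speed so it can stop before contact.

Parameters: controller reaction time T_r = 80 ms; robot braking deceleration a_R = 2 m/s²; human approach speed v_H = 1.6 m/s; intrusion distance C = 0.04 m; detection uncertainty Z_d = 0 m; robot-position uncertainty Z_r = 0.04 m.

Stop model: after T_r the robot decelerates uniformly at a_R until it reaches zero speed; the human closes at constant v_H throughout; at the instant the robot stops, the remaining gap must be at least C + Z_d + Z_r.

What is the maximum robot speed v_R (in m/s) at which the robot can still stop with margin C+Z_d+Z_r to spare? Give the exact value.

at the boundary: (1/4)·v² + (22/25)·v + (-4477/8000) = 0
  disc = (22/25)² − 4·(1/4)·(-4477/8000) = 53361/40000 ; √disc = 231/200
  v_R = (−(22/25) + 231/200) / (2·(1/4)) = 11/20 m/s
check:
stop time T_s = (11/20)/2 = 0.2750 s
robot covers v_R·T_r = 0.5500·0.0800 = 0.0440 m before braking
robot covers 0.5500·0.2750 − ½·2.0000·0.2750² = 0.0756 m while stopping
person approaches 1.6000·(0.0800+0.2750) = 0.5680 m
residual clearance needed = 0.0400+0.0000+0.0400 = 0.0800 m
sum ≈ 0.0440+0.0756+0.5680+0.0800 ≈ 0.7676 m = S ✓

v_R_max = 11/20 m/s = 0.5500 m/s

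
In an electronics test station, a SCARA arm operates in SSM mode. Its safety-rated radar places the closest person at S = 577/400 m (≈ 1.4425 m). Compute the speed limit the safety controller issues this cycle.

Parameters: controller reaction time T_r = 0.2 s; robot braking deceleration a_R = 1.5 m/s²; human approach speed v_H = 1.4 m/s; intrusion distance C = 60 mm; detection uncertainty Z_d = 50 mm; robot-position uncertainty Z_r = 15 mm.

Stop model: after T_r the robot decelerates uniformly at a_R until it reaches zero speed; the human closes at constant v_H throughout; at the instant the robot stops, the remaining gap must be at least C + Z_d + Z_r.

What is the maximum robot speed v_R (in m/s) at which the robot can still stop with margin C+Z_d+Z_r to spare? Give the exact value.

v_R_max = 3/4 m/s = 0.7500 m/s

quadratic (1/3)·v² + (17/15)·v + (-83/80) = 0
  disc = (17/15)² − 4·(1/3)·(-83/80) = 2401/900 ; √disc = 49/30
  v_R = (−(17/15) + 49/30) / (2·(1/3)) = 3/4 m/s
check:
braking lasts T_s = (3/4)/(3/2) = 0.5000 s
robot covers v_R·T_r = 0.7500·0.2000 = 0.1500 m before braking
robot under decel: 0.7500²/(2·1.5000) = 0.1875 m
person approaches 1.4000·(0.2000+0.5000) = 0.9800 m
margins: 0.0600+0.0500+0.0150 = 0.1250 m
sum ≈ 0.1500+0.1875+0.9800+0.1250 ≈ 1.4425 m = S ✓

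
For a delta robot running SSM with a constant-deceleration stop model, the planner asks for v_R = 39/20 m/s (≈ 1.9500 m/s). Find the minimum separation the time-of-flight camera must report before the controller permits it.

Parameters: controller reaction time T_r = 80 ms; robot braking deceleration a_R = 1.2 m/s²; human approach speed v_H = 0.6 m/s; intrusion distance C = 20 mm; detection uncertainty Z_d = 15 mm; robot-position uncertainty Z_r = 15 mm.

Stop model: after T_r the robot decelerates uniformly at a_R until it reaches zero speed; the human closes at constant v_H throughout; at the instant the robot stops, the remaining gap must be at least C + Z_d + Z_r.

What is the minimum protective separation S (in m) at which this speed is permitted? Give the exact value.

S_min = 22507/8000 m = 2.8134 m

T_s = v_R/a_R = (39/20)/(6/5) = 1.6250 s
robot covers v_R·T_r = 1.9500·0.0800 = 0.1560 m before braking
braking distance = 1.9500²/(2·1.2000) = 1.5844 m
human closes 0.6000·1.7050 = 1.0230 m
C+Z_d+Z_r = 0.0200+0.0150+0.0150 = 0.0500 m
S_min ≈ 0.1560+1.5844+1.0230+0.0500  ⇒  S_min = 22507/8000 m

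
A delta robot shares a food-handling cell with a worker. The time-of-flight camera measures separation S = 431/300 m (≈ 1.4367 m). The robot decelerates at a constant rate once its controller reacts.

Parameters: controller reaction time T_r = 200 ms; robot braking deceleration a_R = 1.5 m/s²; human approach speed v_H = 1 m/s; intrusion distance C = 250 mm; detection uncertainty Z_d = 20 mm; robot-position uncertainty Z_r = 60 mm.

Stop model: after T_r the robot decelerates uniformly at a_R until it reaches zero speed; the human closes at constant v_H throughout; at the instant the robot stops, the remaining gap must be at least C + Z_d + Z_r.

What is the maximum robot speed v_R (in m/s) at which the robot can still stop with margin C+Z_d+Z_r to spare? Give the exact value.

at the boundary: (1/3)·v² + (13/15)·v + (-68/75) = 0
  disc = (13/15)² − 4·(1/3)·(-68/75) = 49/25 ; √disc = 7/5
  v_R = (−(13/15) + 7/5) / (2·(1/3)) = 4/5 m/s
check:
braking lasts T_s = (4/5)/(3/2) = 0.5333 s
robot in T_r: 0.8000·0.2000 = 0.1600 m
braking distance = 0.8000²/(2·1.5000) = 0.2133 m
human over T_r+T_s: 1.0000·(0.2000+0.5333) = 0.7333 m
margins: 0.2500+0.0200+0.0600 = 0.3300 m
sum ≈ 0.1600+0.2133+0.7333+0.3300 ≈ 1.4367 m = S ✓

v_R_max = 4/5 m/s = 0.8000 m/s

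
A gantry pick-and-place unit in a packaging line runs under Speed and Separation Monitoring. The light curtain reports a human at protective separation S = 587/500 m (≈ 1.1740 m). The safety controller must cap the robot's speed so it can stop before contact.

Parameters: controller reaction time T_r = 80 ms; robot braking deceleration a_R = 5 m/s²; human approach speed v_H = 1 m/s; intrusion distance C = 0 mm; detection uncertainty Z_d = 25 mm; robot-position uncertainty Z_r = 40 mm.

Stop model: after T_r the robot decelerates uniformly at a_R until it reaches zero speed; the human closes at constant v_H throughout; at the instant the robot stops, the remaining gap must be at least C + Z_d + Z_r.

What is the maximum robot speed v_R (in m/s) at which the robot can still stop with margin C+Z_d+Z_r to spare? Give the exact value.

v_R_max = 21/10 m/s = 2.1000 m/s

quadratic (1/10)·v² + (7/25)·v + (-1029/1000) = 0
  disc = (7/25)² − 4·(1/10)·(-1029/1000) = 49/100 ; √disc = 7/10
  v_R = (−(7/25) + 7/10) / (2·(1/10)) = 21/10 m/s
check:
T_s = v_R/a_R = (21/10)/5 = 0.4200 s
reaction-phase robot travel = 2.1000·0.0800 = 0.1680 m
robot under decel: 2.1000²/(2·5.0000) = 0.4410 m
person approaches 1.0000·(0.0800+0.4200) = 0.5000 m
residual clearance needed = 0.0000+0.0250+0.0400 = 0.0650 m
sum ≈ 0.1680+0.4410+0.5000+0.0650 ≈ 1.1740 m = S ✓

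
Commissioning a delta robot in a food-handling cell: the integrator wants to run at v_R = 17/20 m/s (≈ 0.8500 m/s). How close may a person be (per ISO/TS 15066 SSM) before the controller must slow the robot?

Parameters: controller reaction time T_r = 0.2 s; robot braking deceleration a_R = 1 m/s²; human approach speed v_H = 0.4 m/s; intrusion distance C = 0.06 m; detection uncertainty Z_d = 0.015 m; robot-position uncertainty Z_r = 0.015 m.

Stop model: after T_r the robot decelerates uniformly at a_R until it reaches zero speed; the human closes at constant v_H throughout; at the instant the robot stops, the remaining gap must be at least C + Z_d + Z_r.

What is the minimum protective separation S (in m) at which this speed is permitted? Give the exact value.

braking lasts T_s = (17/20)/1 = 0.8500 s
robot covers v_R·T_r = 0.8500·0.2000 = 0.1700 m before braking
robot covers 0.8500·0.8500 − ½·1.0000·0.8500² = 0.3613 m while stopping
human over T_r+T_s: 0.4000·(0.2000+0.8500) = 0.4200 m
margins: 0.0600+0.0150+0.0150 = 0.0900 m
S_min ≈ 0.1700+0.3613+0.4200+0.0900  ⇒  S_min = 833/800 m

S_min = 833/800 m = 1.0413 m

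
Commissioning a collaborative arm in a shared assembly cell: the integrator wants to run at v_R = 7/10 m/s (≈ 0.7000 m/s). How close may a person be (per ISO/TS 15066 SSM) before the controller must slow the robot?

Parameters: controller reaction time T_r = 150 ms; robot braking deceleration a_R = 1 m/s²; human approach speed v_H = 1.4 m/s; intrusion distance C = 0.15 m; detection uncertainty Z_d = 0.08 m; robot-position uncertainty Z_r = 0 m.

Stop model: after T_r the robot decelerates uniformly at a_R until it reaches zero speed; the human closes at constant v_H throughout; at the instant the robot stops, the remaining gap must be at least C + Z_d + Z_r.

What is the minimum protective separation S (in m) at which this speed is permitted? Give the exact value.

S_min = 177/100 m = 1.7700 m

T_s = v_R/a_R = (7/10)/1 = 0.7000 s
robot covers v_R·T_r = 0.7000·0.1500 = 0.1050 m before braking
braking distance = 0.7000²/(2·1.0000) = 0.2450 m
human closes 1.4000·0.8500 = 1.1900 m
margins: 0.1500+0.0800+0.0000 = 0.2300 m
S_min ≈ 0.1050+0.2450+1.1900+0.2300  ⇒  S_min = 177/100 m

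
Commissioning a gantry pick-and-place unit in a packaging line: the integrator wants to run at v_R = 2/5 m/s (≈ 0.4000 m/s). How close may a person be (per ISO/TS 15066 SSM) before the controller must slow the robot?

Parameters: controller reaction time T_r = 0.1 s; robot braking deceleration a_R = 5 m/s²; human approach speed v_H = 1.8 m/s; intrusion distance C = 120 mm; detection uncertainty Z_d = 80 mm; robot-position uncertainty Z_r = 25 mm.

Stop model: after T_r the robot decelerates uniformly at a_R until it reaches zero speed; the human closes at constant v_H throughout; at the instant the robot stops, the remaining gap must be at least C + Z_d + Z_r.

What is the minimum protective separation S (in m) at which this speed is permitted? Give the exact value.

T_s = v_R/a_R = (2/5)/5 = 0.0800 s
robot covers v_R·T_r = 0.4000·0.1000 = 0.0400 m before braking
robot covers 0.4000·0.0800 − ½·5.0000·0.0800² = 0.0160 m while stopping
human over T_r+T_s: 1.8000·(0.1000+0.0800) = 0.3240 m
C+Z_d+Z_r = 0.1200+0.0800+0.0250 = 0.2250 m
S_min ≈ 0.0400+0.0160+0.3240+0.2250  ⇒  S_min = 121/200 m

S_min = 121/200 m = 0.6050 m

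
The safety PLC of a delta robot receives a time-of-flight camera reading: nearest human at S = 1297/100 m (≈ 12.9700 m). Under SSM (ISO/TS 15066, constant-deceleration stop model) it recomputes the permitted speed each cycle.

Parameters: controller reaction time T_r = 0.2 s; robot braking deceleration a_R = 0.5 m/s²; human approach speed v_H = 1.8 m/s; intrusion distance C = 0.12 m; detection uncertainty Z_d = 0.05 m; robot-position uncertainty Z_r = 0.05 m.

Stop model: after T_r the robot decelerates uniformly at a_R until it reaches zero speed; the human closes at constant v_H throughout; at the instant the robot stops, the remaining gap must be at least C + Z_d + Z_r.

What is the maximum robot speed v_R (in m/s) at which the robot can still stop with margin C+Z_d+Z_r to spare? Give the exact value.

collect terms ⇒ (1)·v_R² + (19/5)·v_R + (-1239/100) = 0
  disc = (19/5)² − 4·(1)·(-1239/100) = 64 ; √disc = 8
  v_R = (−(19/5) + 8) / (2·(1)) = 21/10 m/s
check:
stop time T_s = (21/10)/(1/2) = 4.2000 s
robot in T_r: 2.1000·0.2000 = 0.4200 m
robot under decel: 2.1000²/(2·0.5000) = 4.4100 m
human over T_r+T_s: 1.8000·(0.2000+4.2000) = 7.9200 m
residual clearance needed = 0.1200+0.0500+0.0500 = 0.2200 m
sum ≈ 0.4200+4.4100+7.9200+0.2200 ≈ 12.9700 m = S ✓

v_R_max = 21/10 m/s = 2.1000 m/s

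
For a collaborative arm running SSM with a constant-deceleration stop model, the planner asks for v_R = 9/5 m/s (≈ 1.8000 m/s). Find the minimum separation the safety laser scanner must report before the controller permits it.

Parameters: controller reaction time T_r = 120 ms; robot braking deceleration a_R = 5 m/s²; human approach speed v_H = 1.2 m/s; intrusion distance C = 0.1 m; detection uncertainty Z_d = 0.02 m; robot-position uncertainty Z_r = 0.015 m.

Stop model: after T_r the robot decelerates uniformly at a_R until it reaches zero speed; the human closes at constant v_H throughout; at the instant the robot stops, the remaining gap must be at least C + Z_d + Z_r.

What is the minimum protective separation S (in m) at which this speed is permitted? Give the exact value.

T_s = v_R/a_R = (9/5)/5 = 0.3600 s
robot covers v_R·T_r = 1.8000·0.1200 = 0.2160 m before braking
robot covers 1.8000·0.3600 − ½·5.0000·0.3600² = 0.3240 m while stopping
person approaches 1.2000·(0.1200+0.3600) = 0.5760 m
C+Z_d+Z_r = 0.1000+0.0200+0.0150 = 0.1350 m
S_min ≈ 0.2160+0.3240+0.5760+0.1350  ⇒  S_min = 1251/1000 m

S_min = 1251/1000 m = 1.2510 m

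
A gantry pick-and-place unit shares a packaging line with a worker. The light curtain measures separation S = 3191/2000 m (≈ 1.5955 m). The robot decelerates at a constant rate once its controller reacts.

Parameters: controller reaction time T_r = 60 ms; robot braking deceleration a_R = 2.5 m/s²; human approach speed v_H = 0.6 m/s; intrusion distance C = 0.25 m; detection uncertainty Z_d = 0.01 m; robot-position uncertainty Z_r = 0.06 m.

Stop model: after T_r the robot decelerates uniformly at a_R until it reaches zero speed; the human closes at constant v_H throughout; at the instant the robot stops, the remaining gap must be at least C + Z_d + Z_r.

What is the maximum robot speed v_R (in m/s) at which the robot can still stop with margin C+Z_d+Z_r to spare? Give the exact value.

v_R_max = 37/20 m/s = 1.8500 m/s

at the boundary: (1/5)·v² + (3/10)·v + (-2479/2000) = 0
  disc = (3/10)² − 4·(1/5)·(-2479/2000) = 676/625 ; √disc = 26/25
  v_R = (−(3/10) + 26/25) / (2·(1/5)) = 37/20 m/s
check:
braking lasts T_s = (37/20)/(5/2) = 0.7400 s
reaction-phase robot travel = 1.8500·0.0600 = 0.1110 m
braking distance = 1.8500²/(2·2.5000) = 0.6845 m
person approaches 0.6000·(0.0600+0.7400) = 0.4800 m
margins: 0.2500+0.0100+0.0600 = 0.3200 m
sum ≈ 0.1110+0.6845+0.4800+0.3200 ≈ 1.5955 m = S ✓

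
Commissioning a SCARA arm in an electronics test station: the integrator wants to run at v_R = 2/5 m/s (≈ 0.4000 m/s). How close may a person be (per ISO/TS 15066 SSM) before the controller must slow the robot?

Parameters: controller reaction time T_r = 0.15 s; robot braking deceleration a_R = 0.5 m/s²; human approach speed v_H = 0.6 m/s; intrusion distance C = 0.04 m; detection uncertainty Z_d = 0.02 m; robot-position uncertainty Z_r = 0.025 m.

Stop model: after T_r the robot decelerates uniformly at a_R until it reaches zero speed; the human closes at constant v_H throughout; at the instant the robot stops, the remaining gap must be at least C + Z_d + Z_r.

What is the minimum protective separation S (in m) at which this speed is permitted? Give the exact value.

braking lasts T_s = (2/5)/(1/2) = 0.8000 s
robot covers v_R·T_r = 0.4000·0.1500 = 0.0600 m before braking
robot covers 0.4000·0.8000 − ½·0.5000·0.8000² = 0.1600 m while stopping
person approaches 0.6000·(0.1500+0.8000) = 0.5700 m
C+Z_d+Z_r = 0.0400+0.0200+0.0250 = 0.0850 m
S_min ≈ 0.0600+0.1600+0.5700+0.0850  ⇒  S_min = 7/8 m

S_min = 7/8 m = 0.8750 m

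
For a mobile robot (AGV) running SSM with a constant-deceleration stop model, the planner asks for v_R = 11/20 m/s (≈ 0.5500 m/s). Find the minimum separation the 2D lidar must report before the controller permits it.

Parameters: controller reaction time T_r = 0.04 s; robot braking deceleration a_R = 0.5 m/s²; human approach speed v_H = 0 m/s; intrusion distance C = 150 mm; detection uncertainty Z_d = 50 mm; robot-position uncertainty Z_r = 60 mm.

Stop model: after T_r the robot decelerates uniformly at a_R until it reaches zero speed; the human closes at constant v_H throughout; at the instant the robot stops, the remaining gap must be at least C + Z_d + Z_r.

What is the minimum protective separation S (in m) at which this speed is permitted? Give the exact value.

S_min = 1169/2000 m = 0.5845 m

stop time T_s = (11/20)/(1/2) = 1.1000 s
robot in T_r: 0.5500·0.0400 = 0.0220 m
robot under decel: 0.5500²/(2·0.5000) = 0.3025 m
person approaches 0.0000·(0.0400+1.1000) = 0.0000 m
C+Z_d+Z_r = 0.1500+0.0500+0.0600 = 0.2600 m
S_min ≈ 0.0220+0.3025+0.0000+0.2600  ⇒  S_min = 1169/2000 m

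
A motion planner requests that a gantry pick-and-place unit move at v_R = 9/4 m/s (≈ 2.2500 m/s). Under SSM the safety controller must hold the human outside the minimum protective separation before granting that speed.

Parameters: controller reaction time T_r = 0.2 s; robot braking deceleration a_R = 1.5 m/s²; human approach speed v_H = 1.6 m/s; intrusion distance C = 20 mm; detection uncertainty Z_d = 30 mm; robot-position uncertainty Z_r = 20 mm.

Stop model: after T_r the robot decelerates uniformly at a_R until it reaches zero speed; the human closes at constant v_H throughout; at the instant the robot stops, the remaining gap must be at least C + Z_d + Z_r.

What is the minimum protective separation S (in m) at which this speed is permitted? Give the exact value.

braking lasts T_s = (9/4)/(3/2) = 1.5000 s
robot in T_r: 2.2500·0.2000 = 0.4500 m
robot covers 2.2500·1.5000 − ½·1.5000·1.5000² = 1.6875 m while stopping
human over T_r+T_s: 1.6000·(0.2000+1.5000) = 2.7200 m
C+Z_d+Z_r = 0.0200+0.0300+0.0200 = 0.0700 m
S_min ≈ 0.4500+1.6875+2.7200+0.0700  ⇒  S_min = 1971/400 m

S_min = 1971/400 m = 4.9275 m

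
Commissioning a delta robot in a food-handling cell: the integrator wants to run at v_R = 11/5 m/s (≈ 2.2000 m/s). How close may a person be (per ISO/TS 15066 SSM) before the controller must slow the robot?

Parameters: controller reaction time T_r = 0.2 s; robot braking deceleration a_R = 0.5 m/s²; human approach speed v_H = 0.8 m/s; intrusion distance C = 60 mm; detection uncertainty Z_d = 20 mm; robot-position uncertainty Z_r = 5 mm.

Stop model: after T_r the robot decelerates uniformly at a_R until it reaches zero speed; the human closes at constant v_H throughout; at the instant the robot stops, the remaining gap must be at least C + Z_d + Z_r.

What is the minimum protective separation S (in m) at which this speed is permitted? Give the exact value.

braking lasts T_s = (11/5)/(1/2) = 4.4000 s
reaction-phase robot travel = 2.2000·0.2000 = 0.4400 m
robot under decel: 2.2000²/(2·0.5000) = 4.8400 m
human over T_r+T_s: 0.8000·(0.2000+4.4000) = 3.6800 m
margins: 0.0600+0.0200+0.0050 = 0.0850 m
S_min ≈ 0.4400+4.8400+3.6800+0.0850  ⇒  S_min = 1809/200 m

S_min = 1809/200 m = 9.0450 m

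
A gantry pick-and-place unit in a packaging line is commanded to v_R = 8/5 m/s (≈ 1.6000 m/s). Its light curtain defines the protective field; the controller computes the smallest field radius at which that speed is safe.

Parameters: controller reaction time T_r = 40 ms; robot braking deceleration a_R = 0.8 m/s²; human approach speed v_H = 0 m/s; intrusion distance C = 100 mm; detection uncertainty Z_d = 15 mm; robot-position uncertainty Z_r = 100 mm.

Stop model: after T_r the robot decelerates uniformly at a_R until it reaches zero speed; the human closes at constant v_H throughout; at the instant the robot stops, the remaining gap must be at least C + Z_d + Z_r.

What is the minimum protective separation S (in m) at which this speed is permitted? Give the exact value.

S_min = 1879/1000 m = 1.8790 m

T_s = v_R/a_R = (8/5)/(4/5) = 2.0000 s
robot in T_r: 1.6000·0.0400 = 0.0640 m
braking distance = 1.6000²/(2·0.8000) = 1.6000 m
person approaches 0.0000·(0.0400+2.0000) = 0.0000 m
margins: 0.1000+0.0150+0.1000 = 0.2150 m
S_min ≈ 0.0640+1.6000+0.0000+0.2150  ⇒  S_min = 1879/1000 m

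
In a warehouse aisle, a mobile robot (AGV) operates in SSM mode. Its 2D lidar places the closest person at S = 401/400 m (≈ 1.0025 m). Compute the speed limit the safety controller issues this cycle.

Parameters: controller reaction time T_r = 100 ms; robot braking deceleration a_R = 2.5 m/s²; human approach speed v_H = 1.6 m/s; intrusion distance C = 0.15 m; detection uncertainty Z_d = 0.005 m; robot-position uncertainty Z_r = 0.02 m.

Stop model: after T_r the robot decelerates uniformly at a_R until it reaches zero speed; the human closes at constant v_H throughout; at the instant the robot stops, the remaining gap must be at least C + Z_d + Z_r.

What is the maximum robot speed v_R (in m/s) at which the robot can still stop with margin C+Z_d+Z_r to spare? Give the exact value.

collect terms ⇒ (1/5)·v_R² + (37/50)·v_R + (-267/400) = 0
  disc = (37/50)² − 4·(1/5)·(-267/400) = 676/625 ; √disc = 26/25
  v_R = (−(37/50) + 26/25) / (2·(1/5)) = 3/4 m/s
check:
braking lasts T_s = (3/4)/(5/2) = 0.3000 s
reaction-phase robot travel = 0.7500·0.1000 = 0.0750 m
robot under decel: 0.7500²/(2·2.5000) = 0.1125 m
human closes 1.6000·0.4000 = 0.6400 m
residual clearance needed = 0.1500+0.0050+0.0200 = 0.1750 m
sum ≈ 0.0750+0.1125+0.6400+0.1750 ≈ 1.0025 m = S ✓

v_R_max = 3/4 m/s = 0.7500 m/s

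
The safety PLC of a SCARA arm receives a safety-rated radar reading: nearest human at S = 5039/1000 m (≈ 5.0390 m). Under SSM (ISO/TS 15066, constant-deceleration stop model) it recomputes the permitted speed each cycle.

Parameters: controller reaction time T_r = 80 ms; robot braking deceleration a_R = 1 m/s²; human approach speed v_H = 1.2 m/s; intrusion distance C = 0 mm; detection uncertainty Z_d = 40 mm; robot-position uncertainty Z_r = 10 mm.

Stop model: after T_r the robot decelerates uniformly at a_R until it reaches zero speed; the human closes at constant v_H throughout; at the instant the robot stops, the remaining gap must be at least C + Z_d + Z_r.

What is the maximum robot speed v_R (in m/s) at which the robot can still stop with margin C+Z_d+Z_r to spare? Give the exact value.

v_R_max = 21/10 m/s = 2.1000 m/s

at the boundary: (1/2)·v² + (32/25)·v + (-4893/1000) = 0
  disc = (32/25)² − 4·(1/2)·(-4893/1000) = 28561/2500 ; √disc = 169/50
  v_R = (−(32/25) + 169/50) / (2·(1/2)) = 21/10 m/s
check:
stop time T_s = (21/10)/1 = 2.1000 s
robot covers v_R·T_r = 2.1000·0.0800 = 0.1680 m before braking
robot covers 2.1000·2.1000 − ½·1.0000·2.1000² = 2.2050 m while stopping
person approaches 1.2000·(0.0800+2.1000) = 2.6160 m
residual clearance needed = 0.0000+0.0400+0.0100 = 0.0500 m
sum ≈ 0.1680+2.2050+2.6160+0.0500 ≈ 5.0390 m = S ✓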